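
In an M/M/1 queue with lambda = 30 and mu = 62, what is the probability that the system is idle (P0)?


P0 = 1 - rho = 1 - 30/62 = 0.5161

0.5161


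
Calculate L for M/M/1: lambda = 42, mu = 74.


rho = 42/74; L = rho/(1-rho) = 1.31

1.31


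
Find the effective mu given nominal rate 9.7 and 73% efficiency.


Effective rate = mu * efficiency = 9.7 * 0.73 = 7.08 per hour

7.08 per hour


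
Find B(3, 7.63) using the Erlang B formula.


B(N,A) = (A^N/N!) / sum(A^k/k!, k=0..N) with N=3, A=7.63 = 0.6624

0.6624


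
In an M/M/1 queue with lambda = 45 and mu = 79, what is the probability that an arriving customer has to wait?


P(wait) = rho = lambda/mu = 45/79 = 0.5696

0.5696


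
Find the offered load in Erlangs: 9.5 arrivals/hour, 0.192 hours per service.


Offered load a = lambda * E[S] = 9.5 * 0.192 = 1.82 Erlangs

1.82 Erlangs


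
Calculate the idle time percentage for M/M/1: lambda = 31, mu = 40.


Idle fraction = (1 - rho) * 100 = (1 - 31/40) * 100 = 22.5%

22.5%


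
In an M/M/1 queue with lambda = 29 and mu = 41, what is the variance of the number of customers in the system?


rho = 29/41; Var(N) = rho/(1-rho)^2 = 8.26

8.26


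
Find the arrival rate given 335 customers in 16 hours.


lambda = total arrivals / time = 335 / 16 = 20.94 per hour

20.94 per hour


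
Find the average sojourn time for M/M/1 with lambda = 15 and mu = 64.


W = 1/(mu - lambda) = 1/(64 - 15) = 0.0204 hours

0.0204 hours


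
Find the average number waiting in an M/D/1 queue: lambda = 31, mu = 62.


M/D/1: Lq = rho^2 / (2*(1-rho)) where rho = 31/62; Lq = 0.25

0.25


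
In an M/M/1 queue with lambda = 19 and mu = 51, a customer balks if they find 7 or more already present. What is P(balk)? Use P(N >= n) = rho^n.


P(N >= 7) = rho^7 = (19/51)^7 = 0.001

0.001


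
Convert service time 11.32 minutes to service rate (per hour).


mu = 60 / avg_service_time = 60 / 11.32 = 5.3 per hour

5.3 per hour


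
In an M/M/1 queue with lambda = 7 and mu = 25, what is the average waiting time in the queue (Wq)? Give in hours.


rho = 7/25; Wq = rho/(mu - lambda) = 0.0156 hours

0.0156 hours


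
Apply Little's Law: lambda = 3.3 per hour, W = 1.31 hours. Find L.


L = lambda * W = 3.3 * 1.31 = 4.32

4.32


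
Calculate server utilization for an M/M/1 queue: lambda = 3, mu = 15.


rho = lambda/mu = 3/15 = 0.2

0.2


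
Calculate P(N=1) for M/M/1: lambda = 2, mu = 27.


rho = 2/27; P(n) = (1-rho)*rho^n = (1-2/27)*(2/27)^1 = 0.0686

0.0686


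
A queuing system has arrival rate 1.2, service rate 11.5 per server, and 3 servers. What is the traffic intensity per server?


rho = lambda / (c * mu) = 1.2 / (3 * 11.5) = 0.0348

0.0348


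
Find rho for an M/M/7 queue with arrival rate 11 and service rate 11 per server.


rho = lambda/(c*mu) = 11/(7*11) = 0.1429

0.1429


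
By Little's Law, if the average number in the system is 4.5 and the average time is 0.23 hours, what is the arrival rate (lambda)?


lambda = L / W = 4.5 / 0.23 = 19.57 per hour

19.57 per hour


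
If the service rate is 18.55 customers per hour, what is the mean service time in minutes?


Mean service time = 60/mu = 60/18.55 = 3.23 minutes

3.23 minutes


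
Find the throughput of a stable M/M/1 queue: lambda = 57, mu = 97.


For a stable queue (lambda < mu), throughput = lambda = 57 per hour

57 per hour


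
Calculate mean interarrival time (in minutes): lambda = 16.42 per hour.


Mean interarrival time = 60/lambda = 60/16.42 = 3.65 minutes

3.65 minutes


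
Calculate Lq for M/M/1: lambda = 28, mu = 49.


rho = 28/49; Lq = rho^2/(1-rho) = 0.76

0.76


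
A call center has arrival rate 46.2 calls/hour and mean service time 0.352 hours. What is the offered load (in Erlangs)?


Offered load a = lambda * E[S] = 46.2 * 0.352 = 16.26 Erlangs

16.26 Erlangs


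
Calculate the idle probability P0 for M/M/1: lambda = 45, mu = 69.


P0 = 1 - rho = 1 - 45/69 = 0.3478

0.3478


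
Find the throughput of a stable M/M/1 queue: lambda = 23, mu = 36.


For a stable queue (lambda < mu), throughput = lambda = 23 per hour

23 per hour


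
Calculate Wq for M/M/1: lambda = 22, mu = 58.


rho = 22/58; Wq = rho/(mu - lambda) = 0.0105 hours

0.0105 hours


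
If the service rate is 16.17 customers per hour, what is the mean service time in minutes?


Mean service time = 60/mu = 60/16.17 = 3.71 minutes

3.71 minutes


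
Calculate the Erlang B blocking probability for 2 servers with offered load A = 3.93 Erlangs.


B(N,A) = (A^N/N!) / sum(A^k/k!, k=0..N) with N=2, A=3.93 = 0.6104

0.6104


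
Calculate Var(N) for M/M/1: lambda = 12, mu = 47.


rho = 12/47; Var(N) = rho/(1-rho)^2 = 0.46

0.46


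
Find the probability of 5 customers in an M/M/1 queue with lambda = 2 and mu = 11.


rho = 2/11; P(n) = (1-rho)*rho^n = (1-2/11)*(2/11)^5 = 0.0002

0.0002


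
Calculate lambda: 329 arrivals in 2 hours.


lambda = total arrivals / time = 329 / 2 = 164.5 per hour

164.5 per hour


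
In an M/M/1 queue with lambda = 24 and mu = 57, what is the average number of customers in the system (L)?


rho = 24/57; L = rho/(1-rho) = 0.73

0.73


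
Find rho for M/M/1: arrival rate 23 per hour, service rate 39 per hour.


rho = lambda/mu = 23/39 = 0.5897

0.5897


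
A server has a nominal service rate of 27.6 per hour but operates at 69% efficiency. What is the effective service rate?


Effective rate = mu * efficiency = 27.6 * 0.69 = 19.04 per hour

19.04 per hour


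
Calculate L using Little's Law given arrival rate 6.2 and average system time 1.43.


L = lambda * W = 6.2 * 1.43 = 8.87

8.87


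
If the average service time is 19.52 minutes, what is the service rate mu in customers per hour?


mu = 60 / avg_service_time = 60 / 19.52 = 3.07 per hour

3.07 per hour


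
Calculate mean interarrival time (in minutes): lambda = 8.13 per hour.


Mean interarrival time = 60/lambda = 60/8.13 = 7.38 minutes

7.38 minutes


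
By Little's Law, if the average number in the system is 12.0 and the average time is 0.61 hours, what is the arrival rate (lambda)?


lambda = L / W = 12.0 / 0.61 = 19.67 per hour

19.67 per hour


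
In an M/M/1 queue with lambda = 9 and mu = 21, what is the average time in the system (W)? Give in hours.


W = 1/(mu - lambda) = 1/(21 - 9) = 0.0833 hours

0.0833 hours


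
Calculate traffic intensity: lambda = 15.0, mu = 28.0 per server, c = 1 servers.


rho = lambda / (c * mu) = 15.0 / (1 * 28.0) = 0.5357

0.5357


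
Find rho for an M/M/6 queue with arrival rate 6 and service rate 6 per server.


rho = lambda/(c*mu) = 6/(6*6) = 0.1667

0.1667


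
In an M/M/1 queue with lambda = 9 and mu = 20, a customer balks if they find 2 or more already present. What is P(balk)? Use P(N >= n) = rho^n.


P(N >= 2) = rho^2 = (9/20)^2 = 0.2025

0.2025


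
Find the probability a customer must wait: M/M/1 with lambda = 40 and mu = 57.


P(wait) = rho = lambda/mu = 40/57 = 0.7018

0.7018


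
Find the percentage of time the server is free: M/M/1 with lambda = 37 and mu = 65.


Idle fraction = (1 - rho) * 100 = (1 - 37/65) * 100 = 43.1%

43.1%


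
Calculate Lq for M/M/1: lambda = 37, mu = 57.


rho = 37/57; Lq = rho^2/(1-rho) = 1.2

1.2


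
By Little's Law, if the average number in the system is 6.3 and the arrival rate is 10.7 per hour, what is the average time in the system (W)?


W = L / lambda = 6.3 / 10.7 = 0.5888 hours

0.5888 hours


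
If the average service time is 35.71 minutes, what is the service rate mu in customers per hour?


mu = 60 / avg_service_time = 60 / 35.71 = 1.68 per hour

1.68 per hour


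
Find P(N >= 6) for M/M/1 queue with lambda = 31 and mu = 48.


P(N >= 6) = rho^6 = (31/48)^6 = 0.0726

0.0726


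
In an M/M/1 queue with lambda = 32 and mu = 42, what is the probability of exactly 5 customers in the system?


rho = 32/42; P(n) = (1-rho)*rho^n = (1-32/42)*(32/42)^5 = 0.0611

0.0611


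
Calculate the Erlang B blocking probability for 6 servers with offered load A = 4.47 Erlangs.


B(N,A) = (A^N/N!) / sum(A^k/k!, k=0..N) with N=6, A=4.47 = 0.1519

0.1519


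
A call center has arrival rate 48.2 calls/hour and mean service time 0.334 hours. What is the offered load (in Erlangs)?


Offered load a = lambda * E[S] = 48.2 * 0.334 = 16.1 Erlangs

16.1 Erlangs


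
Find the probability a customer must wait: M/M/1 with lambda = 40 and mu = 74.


P(wait) = rho = lambda/mu = 40/74 = 0.5405

0.5405


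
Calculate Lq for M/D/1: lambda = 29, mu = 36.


M/D/1: Lq = rho^2 / (2*(1-rho)) where rho = 29/36; Lq = 1.67

1.67


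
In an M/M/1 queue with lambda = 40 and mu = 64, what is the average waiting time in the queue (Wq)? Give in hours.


rho = 40/64; Wq = rho/(mu - lambda) = 0.026 hours

0.026 hours


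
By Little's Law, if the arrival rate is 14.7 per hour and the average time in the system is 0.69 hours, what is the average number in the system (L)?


L = lambda * W = 14.7 * 0.69 = 10.14

10.14


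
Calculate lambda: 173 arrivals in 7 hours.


lambda = total arrivals / time = 173 / 7 = 24.71 per hour

24.71 per hour


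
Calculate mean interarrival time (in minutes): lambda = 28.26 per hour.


Mean interarrival time = 60/lambda = 60/28.26 = 2.12 minutes

2.12 minutes


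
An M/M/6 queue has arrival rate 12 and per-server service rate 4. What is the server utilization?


rho = lambda/(c*mu) = 12/(6*4) = 0.5

0.5


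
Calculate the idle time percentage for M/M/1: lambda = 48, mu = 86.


Idle fraction = (1 - rho) * 100 = (1 - 48/86) * 100 = 44.2%

44.2%


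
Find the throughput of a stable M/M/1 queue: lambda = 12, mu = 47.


For a stable queue (lambda < mu), throughput = lambda = 12 per hour

12 per hour


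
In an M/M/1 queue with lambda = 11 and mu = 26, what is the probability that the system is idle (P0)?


P0 = 1 - rho = 1 - 11/26 = 0.5769

0.5769


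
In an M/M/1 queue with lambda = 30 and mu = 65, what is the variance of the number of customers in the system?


rho = 30/65; Var(N) = rho/(1-rho)^2 = 1.59

1.59


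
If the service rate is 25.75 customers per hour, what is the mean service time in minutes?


Mean service time = 60/mu = 60/25.75 = 2.33 minutes

2.33 minutes


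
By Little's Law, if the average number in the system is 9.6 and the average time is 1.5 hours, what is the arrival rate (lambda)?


lambda = L / W = 9.6 / 1.5 = 6.4 per hour

6.4 per hour


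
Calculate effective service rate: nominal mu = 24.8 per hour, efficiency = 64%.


Effective rate = mu * efficiency = 24.8 * 0.64 = 15.87 per hour

15.87 per hour


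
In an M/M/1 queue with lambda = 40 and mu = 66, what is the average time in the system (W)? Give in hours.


W = 1/(mu - lambda) = 1/(66 - 40) = 0.0385 hours

0.0385 hours


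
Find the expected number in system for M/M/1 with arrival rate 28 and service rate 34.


rho = 28/34; L = rho/(1-rho) = 4.67

4.67


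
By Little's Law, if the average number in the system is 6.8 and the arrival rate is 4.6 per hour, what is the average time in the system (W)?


W = L / lambda = 6.8 / 4.6 = 1.4783 hours

1.4783 hours


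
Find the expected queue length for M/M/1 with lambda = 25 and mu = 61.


rho = 25/61; Lq = rho^2/(1-rho) = 0.28

0.28


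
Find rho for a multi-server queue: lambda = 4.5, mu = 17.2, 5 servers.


rho = lambda / (c * mu) = 4.5 / (5 * 17.2) = 0.0523

0.0523


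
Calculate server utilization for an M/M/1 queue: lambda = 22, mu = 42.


rho = lambda/mu = 22/42 = 0.5238

0.5238


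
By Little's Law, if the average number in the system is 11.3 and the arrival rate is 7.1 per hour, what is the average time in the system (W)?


W = L / lambda = 11.3 / 7.1 = 1.5915 hours

1.5915 hours


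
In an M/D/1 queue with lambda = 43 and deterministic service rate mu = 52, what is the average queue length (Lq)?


M/D/1: Lq = rho^2 / (2*(1-rho)) where rho = 43/52; Lq = 1.98

1.98


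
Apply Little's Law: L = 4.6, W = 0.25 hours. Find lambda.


lambda = L / W = 4.6 / 0.25 = 18.4 per hour

18.4 per hour


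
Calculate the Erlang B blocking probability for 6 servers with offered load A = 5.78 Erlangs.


B(N,A) = (A^N/N!) / sum(A^k/k!, k=0..N) with N=6, A=5.78 = 0.2493

0.2493


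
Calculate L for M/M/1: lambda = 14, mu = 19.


rho = 14/19; L = rho/(1-rho) = 2.8

2.8


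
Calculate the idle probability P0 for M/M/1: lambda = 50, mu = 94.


P0 = 1 - rho = 1 - 50/94 = 0.4681

0.4681


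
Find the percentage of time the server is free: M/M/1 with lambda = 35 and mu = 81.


Idle fraction = (1 - rho) * 100 = (1 - 35/81) * 100 = 56.8%

56.8%


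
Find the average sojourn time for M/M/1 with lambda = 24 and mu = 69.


W = 1/(mu - lambda) = 1/(69 - 24) = 0.0222 hours

0.0222 hours


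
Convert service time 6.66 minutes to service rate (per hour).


mu = 60 / avg_service_time = 60 / 6.66 = 9.01 per hour

9.01 per hour


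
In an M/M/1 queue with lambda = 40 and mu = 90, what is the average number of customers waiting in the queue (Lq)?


rho = 40/90; Lq = rho^2/(1-rho) = 0.36

0.36


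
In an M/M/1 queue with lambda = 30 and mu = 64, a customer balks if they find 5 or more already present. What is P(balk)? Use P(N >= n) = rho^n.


P(N >= 5) = rho^5 = (30/64)^5 = 0.0226

0.0226


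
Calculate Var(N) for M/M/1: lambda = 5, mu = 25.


rho = 5/25; Var(N) = rho/(1-rho)^2 = 0.31

0.31


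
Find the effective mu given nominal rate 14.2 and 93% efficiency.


Effective rate = mu * efficiency = 14.2 * 0.93 = 13.21 per hour

13.21 per hour


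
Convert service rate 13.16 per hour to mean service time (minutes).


Mean service time = 60/mu = 60/13.16 = 4.56 minutes

4.56 minutes


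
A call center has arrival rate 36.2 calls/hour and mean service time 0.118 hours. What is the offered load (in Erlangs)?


Offered load a = lambda * E[S] = 36.2 * 0.118 = 4.27 Erlangs

4.27 Erlangs


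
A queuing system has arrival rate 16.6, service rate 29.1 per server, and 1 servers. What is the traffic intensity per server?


rho = lambda / (c * mu) = 16.6 / (1 * 29.1) = 0.5704

0.5704


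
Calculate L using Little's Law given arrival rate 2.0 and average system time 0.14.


L = lambda * W = 2.0 * 0.14 = 0.28

0.28


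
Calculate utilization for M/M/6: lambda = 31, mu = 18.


rho = lambda/(c*mu) = 31/(6*18) = 0.287

0.287


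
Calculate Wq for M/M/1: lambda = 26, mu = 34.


rho = 26/34; Wq = rho/(mu - lambda) = 0.0956 hours

0.0956 hours


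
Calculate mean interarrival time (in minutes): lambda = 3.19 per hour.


Mean interarrival time = 60/lambda = 60/3.19 = 18.81 minutes

18.81 minutes


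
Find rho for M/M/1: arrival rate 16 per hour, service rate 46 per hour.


rho = lambda/mu = 16/46 = 0.3478

0.3478


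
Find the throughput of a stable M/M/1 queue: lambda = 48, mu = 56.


For a stable queue (lambda < mu), throughput = lambda = 48 per hour

48 per hour


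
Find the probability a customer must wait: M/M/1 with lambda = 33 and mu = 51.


P(wait) = rho = lambda/mu = 33/51 = 0.6471

0.6471


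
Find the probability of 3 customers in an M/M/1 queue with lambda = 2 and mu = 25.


rho = 2/25; P(n) = (1-rho)*rho^n = (1-2/25)*(2/25)^3 = 0.0005

0.0005


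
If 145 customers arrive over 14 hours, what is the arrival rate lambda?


lambda = total arrivals / time = 145 / 14 = 10.36 per hour

10.36 per hour


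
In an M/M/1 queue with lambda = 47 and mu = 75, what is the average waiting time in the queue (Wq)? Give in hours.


rho = 47/75; Wq = rho/(mu - lambda) = 0.0224 hours

0.0224 hours


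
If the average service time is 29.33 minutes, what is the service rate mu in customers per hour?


mu = 60 / avg_service_time = 60 / 29.33 = 2.05 per hour

2.05 per hour


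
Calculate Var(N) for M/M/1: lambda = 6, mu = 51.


rho = 6/51; Var(N) = rho/(1-rho)^2 = 0.15

0.15


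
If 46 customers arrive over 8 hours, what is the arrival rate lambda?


lambda = total arrivals / time = 46 / 8 = 5.75 per hour

5.75 per hour


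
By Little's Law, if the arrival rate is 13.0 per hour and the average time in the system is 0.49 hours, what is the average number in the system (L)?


L = lambda * W = 13.0 * 0.49 = 6.37

6.37


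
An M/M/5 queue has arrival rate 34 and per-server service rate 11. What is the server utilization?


rho = lambda/(c*mu) = 34/(5*11) = 0.6182

0.6182


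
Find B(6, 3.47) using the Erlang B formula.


B(N,A) = (A^N/N!) / sum(A^k/k!, k=0..N) with N=6, A=3.47 = 0.0805

0.0805


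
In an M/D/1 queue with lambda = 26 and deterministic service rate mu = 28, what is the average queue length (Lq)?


M/D/1: Lq = rho^2 / (2*(1-rho)) where rho = 26/28; Lq = 6.04

6.04


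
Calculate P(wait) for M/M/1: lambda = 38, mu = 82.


P(wait) = rho = lambda/mu = 38/82 = 0.4634

0.4634


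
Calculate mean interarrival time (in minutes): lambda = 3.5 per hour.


Mean interarrival time = 60/lambda = 60/3.5 = 17.14 minutes

17.14 minutes


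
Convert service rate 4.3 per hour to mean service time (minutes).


Mean service time = 60/mu = 60/4.3 = 13.95 minutes

13.95 minutes


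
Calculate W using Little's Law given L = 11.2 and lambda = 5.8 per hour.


W = L / lambda = 11.2 / 5.8 = 1.931 hours

1.931 hours


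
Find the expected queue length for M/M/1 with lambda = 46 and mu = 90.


rho = 46/90; Lq = rho^2/(1-rho) = 0.53

0.53


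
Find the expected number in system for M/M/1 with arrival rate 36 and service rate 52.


rho = 36/52; L = rho/(1-rho) = 2.25

2.25


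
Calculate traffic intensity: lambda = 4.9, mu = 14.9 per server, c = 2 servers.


rho = lambda / (c * mu) = 4.9 / (2 * 14.9) = 0.1644

0.1644


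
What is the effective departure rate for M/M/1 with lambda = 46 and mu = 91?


For a stable queue (lambda < mu), throughput = lambda = 46 per hour

46 per hour


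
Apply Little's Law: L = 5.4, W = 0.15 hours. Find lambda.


lambda = L / W = 5.4 / 0.15 = 36.0 per hour

36.0 per hour


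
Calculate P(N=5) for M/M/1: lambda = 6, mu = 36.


rho = 6/36; P(n) = (1-rho)*rho^n = (1-6/36)*(6/36)^5 = 0.0001

0.0001


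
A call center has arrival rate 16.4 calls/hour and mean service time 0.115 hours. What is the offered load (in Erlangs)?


Offered load a = lambda * E[S] = 16.4 * 0.115 = 1.89 Erlangs

1.89 Erlangs


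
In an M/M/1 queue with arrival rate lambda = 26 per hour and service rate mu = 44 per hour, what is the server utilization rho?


rho = lambda/mu = 26/44 = 0.5909

0.5909


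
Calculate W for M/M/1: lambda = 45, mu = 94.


W = 1/(mu - lambda) = 1/(94 - 45) = 0.0204 hours

0.0204 hours


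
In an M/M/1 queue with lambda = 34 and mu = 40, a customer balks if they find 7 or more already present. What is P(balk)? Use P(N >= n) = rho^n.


P(N >= 7) = rho^7 = (34/40)^7 = 0.3206

0.3206


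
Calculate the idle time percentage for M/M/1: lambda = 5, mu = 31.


Idle fraction = (1 - rho) * 100 = (1 - 5/31) * 100 = 83.9%

83.9%


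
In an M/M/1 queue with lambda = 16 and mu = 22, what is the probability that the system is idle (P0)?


P0 = 1 - rho = 1 - 16/22 = 0.2727

0.2727


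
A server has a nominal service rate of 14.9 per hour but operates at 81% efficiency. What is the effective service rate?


Effective rate = mu * efficiency = 14.9 * 0.81 = 12.07 per hour

12.07 per hour


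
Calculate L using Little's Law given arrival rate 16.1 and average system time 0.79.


L = lambda * W = 16.1 * 0.79 = 12.72

12.72


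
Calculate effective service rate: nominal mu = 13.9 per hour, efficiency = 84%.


Effective rate = mu * efficiency = 13.9 * 0.84 = 11.68 per hour

11.68 per hour


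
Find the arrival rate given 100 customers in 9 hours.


lambda = total arrivals / time = 100 / 9 = 11.11 per hour

11.11 per hour


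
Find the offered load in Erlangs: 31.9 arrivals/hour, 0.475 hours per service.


Offered load a = lambda * E[S] = 31.9 * 0.475 = 15.15 Erlangs

15.15 Erlangs


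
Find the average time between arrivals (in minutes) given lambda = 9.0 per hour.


Mean interarrival time = 60/lambda = 60/9.0 = 6.67 minutes

6.67 minutes


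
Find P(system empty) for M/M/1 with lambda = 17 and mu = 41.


P0 = 1 - rho = 1 - 17/41 = 0.5854

0.5854


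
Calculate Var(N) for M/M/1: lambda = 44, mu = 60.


rho = 44/60; Var(N) = rho/(1-rho)^2 = 10.31

10.31


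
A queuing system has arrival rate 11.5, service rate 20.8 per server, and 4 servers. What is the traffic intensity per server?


rho = lambda / (c * mu) = 11.5 / (4 * 20.8) = 0.1382

0.1382


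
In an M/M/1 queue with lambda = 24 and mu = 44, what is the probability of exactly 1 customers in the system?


rho = 24/44; P(n) = (1-rho)*rho^n = (1-24/44)*(24/44)^1 = 0.2479

0.2479


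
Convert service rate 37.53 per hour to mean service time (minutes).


Mean service time = 60/mu = 60/37.53 = 1.6 minutes

1.6 minutes


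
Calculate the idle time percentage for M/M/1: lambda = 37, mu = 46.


Idle fraction = (1 - rho) * 100 = (1 - 37/46) * 100 = 19.6%

19.6%


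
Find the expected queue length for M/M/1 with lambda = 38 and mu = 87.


rho = 38/87; Lq = rho^2/(1-rho) = 0.34

0.34


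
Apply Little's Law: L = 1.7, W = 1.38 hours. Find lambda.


lambda = L / W = 1.7 / 1.38 = 1.23 per hour

1.23 per hour


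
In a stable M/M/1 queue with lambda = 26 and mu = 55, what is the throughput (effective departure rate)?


For a stable queue (lambda < mu), throughput = lambda = 26 per hour

26 per hour


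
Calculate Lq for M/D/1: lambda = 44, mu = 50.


M/D/1: Lq = rho^2 / (2*(1-rho)) where rho = 44/50; Lq = 3.23

3.23


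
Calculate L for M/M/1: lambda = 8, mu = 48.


rho = 8/48; L = rho/(1-rho) = 0.2

0.2


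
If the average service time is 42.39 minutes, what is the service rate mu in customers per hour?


mu = 60 / avg_service_time = 60 / 42.39 = 1.42 per hour

1.42 per hour


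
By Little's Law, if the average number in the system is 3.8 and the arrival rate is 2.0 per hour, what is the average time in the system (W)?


W = L / lambda = 3.8 / 2.0 = 1.9 hours

1.9 hours


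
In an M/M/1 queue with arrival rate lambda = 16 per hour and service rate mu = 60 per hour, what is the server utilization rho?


rho = lambda/mu = 16/60 = 0.2667

0.2667


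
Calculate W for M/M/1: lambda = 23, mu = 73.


W = 1/(mu - lambda) = 1/(73 - 23) = 0.02 hours

0.02 hours


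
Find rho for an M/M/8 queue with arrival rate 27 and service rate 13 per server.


rho = lambda/(c*mu) = 27/(8*13) = 0.2596

0.2596


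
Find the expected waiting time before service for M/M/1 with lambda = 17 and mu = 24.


rho = 17/24; Wq = rho/(mu - lambda) = 0.1012 hours

0.1012 hours


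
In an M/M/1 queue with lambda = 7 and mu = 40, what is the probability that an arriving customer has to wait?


P(wait) = rho = lambda/mu = 7/40 = 0.175

0.175


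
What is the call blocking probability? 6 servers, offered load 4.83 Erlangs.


B(N,A) = (A^N/N!) / sum(A^k/k!, k=0..N) with N=6, A=4.83 = 0.179

0.179


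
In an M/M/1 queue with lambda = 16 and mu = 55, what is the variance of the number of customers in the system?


rho = 16/55; Var(N) = rho/(1-rho)^2 = 0.58

0.58


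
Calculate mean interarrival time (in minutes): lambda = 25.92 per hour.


Mean interarrival time = 60/lambda = 60/25.92 = 2.31 minutes

2.31 minutes


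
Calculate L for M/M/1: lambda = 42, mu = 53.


rho = 42/53; L = rho/(1-rho) = 3.82

3.82


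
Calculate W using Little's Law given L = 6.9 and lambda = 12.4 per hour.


W = L / lambda = 6.9 / 12.4 = 0.5565 hours

0.5565 hours


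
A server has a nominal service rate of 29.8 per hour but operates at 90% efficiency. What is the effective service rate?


Effective rate = mu * efficiency = 29.8 * 0.9 = 26.82 per hour

26.82 per hour


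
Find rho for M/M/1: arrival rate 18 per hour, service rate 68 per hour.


rho = lambda/mu = 18/68 = 0.2647

0.2647


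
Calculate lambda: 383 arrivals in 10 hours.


lambda = total arrivals / time = 383 / 10 = 38.3 per hour

38.3 per hour


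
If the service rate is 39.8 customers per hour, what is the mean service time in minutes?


Mean service time = 60/mu = 60/39.8 = 1.51 minutes

1.51 minutes


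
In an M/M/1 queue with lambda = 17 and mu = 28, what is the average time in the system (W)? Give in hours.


W = 1/(mu - lambda) = 1/(28 - 17) = 0.0909 hours

0.0909 hours


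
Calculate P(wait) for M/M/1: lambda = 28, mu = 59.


P(wait) = rho = lambda/mu = 28/59 = 0.4746

0.4746


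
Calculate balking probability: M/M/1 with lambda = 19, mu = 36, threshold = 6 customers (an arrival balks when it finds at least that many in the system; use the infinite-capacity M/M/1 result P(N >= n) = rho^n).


P(N >= 6) = rho^6 = (19/36)^6 = 0.0216

0.0216


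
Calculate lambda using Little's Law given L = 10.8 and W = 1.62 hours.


lambda = L / W = 10.8 / 1.62 = 6.67 per hour

6.67 per hour


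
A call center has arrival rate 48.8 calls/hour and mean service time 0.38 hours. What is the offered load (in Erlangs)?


Offered load a = lambda * E[S] = 48.8 * 0.38 = 18.54 Erlangs

18.54 Erlangs


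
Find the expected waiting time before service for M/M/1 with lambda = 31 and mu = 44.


rho = 31/44; Wq = rho/(mu - lambda) = 0.0542 hours

0.0542 hours


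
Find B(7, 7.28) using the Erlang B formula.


B(N,A) = (A^N/N!) / sum(A^k/k!, k=0..N) with N=7, A=7.28 = 0.266

0.266


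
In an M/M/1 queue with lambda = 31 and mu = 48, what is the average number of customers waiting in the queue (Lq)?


rho = 31/48; Lq = rho^2/(1-rho) = 1.18

1.18


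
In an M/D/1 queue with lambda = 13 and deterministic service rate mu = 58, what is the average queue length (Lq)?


M/D/1: Lq = rho^2 / (2*(1-rho)) where rho = 13/58; Lq = 0.03

0.03


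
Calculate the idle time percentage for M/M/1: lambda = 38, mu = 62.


Idle fraction = (1 - rho) * 100 = (1 - 38/62) * 100 = 38.7%

38.7%


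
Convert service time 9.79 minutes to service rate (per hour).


mu = 60 / avg_service_time = 60 / 9.79 = 6.13 per hour

6.13 per hour


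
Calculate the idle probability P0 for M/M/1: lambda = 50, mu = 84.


P0 = 1 - rho = 1 - 50/84 = 0.4048

0.4048


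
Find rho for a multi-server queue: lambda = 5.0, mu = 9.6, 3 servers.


rho = lambda / (c * mu) = 5.0 / (3 * 9.6) = 0.1736

0.1736


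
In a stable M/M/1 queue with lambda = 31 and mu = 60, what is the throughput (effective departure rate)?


For a stable queue (lambda < mu), throughput = lambda = 31 per hour

31 per hour


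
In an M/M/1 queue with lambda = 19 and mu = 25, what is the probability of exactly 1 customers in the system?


rho = 19/25; P(n) = (1-rho)*rho^n = (1-19/25)*(19/25)^1 = 0.1824

0.1824


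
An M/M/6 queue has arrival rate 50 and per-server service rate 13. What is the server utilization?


rho = lambda/(c*mu) = 50/(6*13) = 0.641

0.641


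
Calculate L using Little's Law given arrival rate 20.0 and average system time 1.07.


L = lambda * W = 20.0 * 1.07 = 21.4

21.4


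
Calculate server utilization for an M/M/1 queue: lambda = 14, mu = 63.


rho = lambda/mu = 14/63 = 0.2222

0.2222


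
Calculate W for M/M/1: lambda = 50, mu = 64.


W = 1/(mu - lambda) = 1/(64 - 50) = 0.0714 hours

0.0714 hours


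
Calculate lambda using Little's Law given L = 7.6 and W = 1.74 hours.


lambda = L / W = 7.6 / 1.74 = 4.37 per hour

4.37 per hour


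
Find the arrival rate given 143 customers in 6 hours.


lambda = total arrivals / time = 143 / 6 = 23.83 per hour

23.83 per hour


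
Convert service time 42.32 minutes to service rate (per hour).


mu = 60 / avg_service_time = 60 / 42.32 = 1.42 per hour

1.42 per hour


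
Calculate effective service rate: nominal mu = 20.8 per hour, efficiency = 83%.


Effective rate = mu * efficiency = 20.8 * 0.83 = 17.26 per hour

17.26 per hour


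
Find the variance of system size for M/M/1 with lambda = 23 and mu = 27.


rho = 23/27; Var(N) = rho/(1-rho)^2 = 38.81

38.81


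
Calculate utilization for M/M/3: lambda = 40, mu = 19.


rho = lambda/(c*mu) = 40/(3*19) = 0.7018

0.7018


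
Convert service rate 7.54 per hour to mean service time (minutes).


Mean service time = 60/mu = 60/7.54 = 7.96 minutes

7.96 minutes


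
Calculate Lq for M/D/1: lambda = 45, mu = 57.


M/D/1: Lq = rho^2 / (2*(1-rho)) where rho = 45/57; Lq = 1.48

1.48


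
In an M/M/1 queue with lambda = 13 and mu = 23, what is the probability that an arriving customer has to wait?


P(wait) = rho = lambda/mu = 13/23 = 0.5652

0.5652


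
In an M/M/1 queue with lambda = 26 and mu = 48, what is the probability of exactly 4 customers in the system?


rho = 26/48; P(n) = (1-rho)*rho^n = (1-26/48)*(26/48)^4 = 0.0395

0.0395


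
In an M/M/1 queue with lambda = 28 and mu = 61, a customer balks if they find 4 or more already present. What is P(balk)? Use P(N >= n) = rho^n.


P(N >= 4) = rho^4 = (28/61)^4 = 0.0444

0.0444


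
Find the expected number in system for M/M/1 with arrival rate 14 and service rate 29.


rho = 14/29; L = rho/(1-rho) = 0.93

0.93


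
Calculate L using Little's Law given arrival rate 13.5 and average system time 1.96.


L = lambda * W = 13.5 * 1.96 = 26.46

26.46


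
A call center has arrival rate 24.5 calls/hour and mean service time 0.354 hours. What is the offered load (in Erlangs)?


Offered load a = lambda * E[S] = 24.5 * 0.354 = 8.67 Erlangs

8.67 Erlangs


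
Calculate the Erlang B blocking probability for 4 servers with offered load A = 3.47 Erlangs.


B(N,A) = (A^N/N!) / sum(A^k/k!, k=0..N) with N=4, A=3.47 = 0.2571

0.2571


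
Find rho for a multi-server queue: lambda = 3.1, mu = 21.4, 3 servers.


rho = lambda / (c * mu) = 3.1 / (3 * 21.4) = 0.0483

0.0483


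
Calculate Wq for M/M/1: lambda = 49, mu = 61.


rho = 49/61; Wq = rho/(mu - lambda) = 0.0669 hours

0.0669 hours


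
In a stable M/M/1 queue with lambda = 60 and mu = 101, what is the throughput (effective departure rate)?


For a stable queue (lambda < mu), throughput = lambda = 60 per hour

60 per hour


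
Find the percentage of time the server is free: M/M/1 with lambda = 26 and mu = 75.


Idle fraction = (1 - rho) * 100 = (1 - 26/75) * 100 = 65.3%

65.3%


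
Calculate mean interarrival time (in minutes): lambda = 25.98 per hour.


Mean interarrival time = 60/lambda = 60/25.98 = 2.31 minutes

2.31 minutes


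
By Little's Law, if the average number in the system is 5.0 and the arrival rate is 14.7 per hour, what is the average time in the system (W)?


W = L / lambda = 5.0 / 14.7 = 0.3401 hours

0.3401 hours


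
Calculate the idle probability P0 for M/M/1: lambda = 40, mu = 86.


P0 = 1 - rho = 1 - 40/86 = 0.5349

0.5349


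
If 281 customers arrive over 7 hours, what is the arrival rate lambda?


lambda = total arrivals / time = 281 / 7 = 40.14 per hour

40.14 per hour


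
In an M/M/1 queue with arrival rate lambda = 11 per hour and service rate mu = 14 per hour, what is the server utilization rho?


rho = lambda/mu = 11/14 = 0.7857

0.7857


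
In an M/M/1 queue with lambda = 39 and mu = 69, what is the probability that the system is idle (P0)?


P0 = 1 - rho = 1 - 39/69 = 0.4348

0.4348


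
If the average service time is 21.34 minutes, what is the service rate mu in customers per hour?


mu = 60 / avg_service_time = 60 / 21.34 = 2.81 per hour

2.81 per hour


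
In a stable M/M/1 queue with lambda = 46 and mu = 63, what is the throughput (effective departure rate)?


For a stable queue (lambda < mu), throughput = lambda = 46 per hour

46 per hour


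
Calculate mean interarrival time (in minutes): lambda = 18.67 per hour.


Mean interarrival time = 60/lambda = 60/18.67 = 3.21 minutes

3.21 minutes


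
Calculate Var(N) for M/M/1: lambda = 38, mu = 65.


rho = 38/65; Var(N) = rho/(1-rho)^2 = 3.39

3.39


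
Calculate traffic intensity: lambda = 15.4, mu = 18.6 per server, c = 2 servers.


rho = lambda / (c * mu) = 15.4 / (2 * 18.6) = 0.414

0.414


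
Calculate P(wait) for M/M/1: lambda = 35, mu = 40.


P(wait) = rho = lambda/mu = 35/40 = 0.875

0.875


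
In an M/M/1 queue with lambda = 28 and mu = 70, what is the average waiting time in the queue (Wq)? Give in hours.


rho = 28/70; Wq = rho/(mu - lambda) = 0.0095 hours

0.0095 hours


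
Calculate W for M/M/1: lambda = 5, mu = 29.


W = 1/(mu - lambda) = 1/(29 - 5) = 0.0417 hours

0.0417 hours


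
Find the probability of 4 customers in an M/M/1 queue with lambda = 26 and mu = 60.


rho = 26/60; P(n) = (1-rho)*rho^n = (1-26/60)*(26/60)^4 = 0.02

0.02


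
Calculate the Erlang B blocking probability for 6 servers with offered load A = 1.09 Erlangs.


B(N,A) = (A^N/N!) / sum(A^k/k!, k=0..N) with N=6, A=1.09 = 0.0008

0.0008


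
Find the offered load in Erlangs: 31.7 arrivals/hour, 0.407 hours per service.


Offered load a = lambda * E[S] = 31.7 * 0.407 = 12.9 Erlangs

12.9 Erlangs


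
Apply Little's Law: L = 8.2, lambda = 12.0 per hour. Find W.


W = L / lambda = 8.2 / 12.0 = 0.6833 hours

0.6833 hours


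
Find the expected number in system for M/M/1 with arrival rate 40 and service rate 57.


rho = 40/57; L = rho/(1-rho) = 2.35

2.35


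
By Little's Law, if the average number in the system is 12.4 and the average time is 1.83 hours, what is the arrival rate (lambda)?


lambda = L / W = 12.4 / 1.83 = 6.78 per hour

6.78 per hour


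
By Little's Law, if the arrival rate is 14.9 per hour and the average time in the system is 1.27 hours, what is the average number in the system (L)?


L = lambda * W = 14.9 * 1.27 = 18.92

18.92


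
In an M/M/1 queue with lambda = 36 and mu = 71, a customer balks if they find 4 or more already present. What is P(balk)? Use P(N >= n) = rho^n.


P(N >= 4) = rho^4 = (36/71)^4 = 0.0661

0.0661


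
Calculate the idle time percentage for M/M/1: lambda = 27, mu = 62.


Idle fraction = (1 - rho) * 100 = (1 - 27/62) * 100 = 56.5%

56.5%


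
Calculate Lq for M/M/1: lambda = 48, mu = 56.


rho = 48/56; Lq = rho^2/(1-rho) = 5.14

5.14


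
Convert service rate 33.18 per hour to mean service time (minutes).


Mean service time = 60/mu = 60/33.18 = 1.81 minutes

1.81 minutes


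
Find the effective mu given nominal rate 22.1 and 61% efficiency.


Effective rate = mu * efficiency = 22.1 * 0.61 = 13.48 per hour

13.48 per hour


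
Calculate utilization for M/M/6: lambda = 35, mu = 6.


rho = lambda/(c*mu) = 35/(6*6) = 0.9722

0.9722


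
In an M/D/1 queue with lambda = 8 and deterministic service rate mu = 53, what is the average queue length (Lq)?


M/D/1: Lq = rho^2 / (2*(1-rho)) where rho = 8/53; Lq = 0.01

0.01


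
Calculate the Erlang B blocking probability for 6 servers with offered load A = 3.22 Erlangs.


B(N,A) = (A^N/N!) / sum(A^k/k!, k=0..N) with N=6, A=3.22 = 0.0648

0.0648


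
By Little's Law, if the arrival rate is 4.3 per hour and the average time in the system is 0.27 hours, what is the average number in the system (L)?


L = lambda * W = 4.3 * 0.27 = 1.16

1.16


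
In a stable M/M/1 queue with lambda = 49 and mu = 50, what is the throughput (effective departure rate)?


For a stable queue (lambda < mu), throughput = lambda = 49 per hour

49 per hour


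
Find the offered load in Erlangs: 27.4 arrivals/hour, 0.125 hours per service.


Offered load a = lambda * E[S] = 27.4 * 0.125 = 3.43 Erlangs

3.43 Erlangs


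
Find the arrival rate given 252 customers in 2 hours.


lambda = total arrivals / time = 252 / 2 = 126.0 per hour

126.0 per hour


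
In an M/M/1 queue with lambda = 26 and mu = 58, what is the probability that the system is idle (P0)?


P0 = 1 - rho = 1 - 26/58 = 0.5517

0.5517


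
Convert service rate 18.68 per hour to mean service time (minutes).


Mean service time = 60/mu = 60/18.68 = 3.21 minutes

3.21 minutes


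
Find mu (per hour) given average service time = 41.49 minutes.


mu = 60 / avg_service_time = 60 / 41.49 = 1.45 per hour

1.45 per hour


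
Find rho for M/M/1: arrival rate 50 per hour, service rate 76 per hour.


rho = lambda/mu = 50/76 = 0.6579

0.6579


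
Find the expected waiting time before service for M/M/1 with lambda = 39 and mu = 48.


rho = 39/48; Wq = rho/(mu - lambda) = 0.0903 hours

0.0903 hours


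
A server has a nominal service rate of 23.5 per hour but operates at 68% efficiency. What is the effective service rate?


Effective rate = mu * efficiency = 23.5 * 0.68 = 15.98 per hour

15.98 per hour


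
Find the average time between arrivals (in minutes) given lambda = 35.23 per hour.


Mean interarrival time = 60/lambda = 60/35.23 = 1.7 minutes

1.7 minutes


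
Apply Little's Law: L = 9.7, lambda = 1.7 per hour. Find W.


W = L / lambda = 9.7 / 1.7 = 5.7059 hours

5.7059 hours


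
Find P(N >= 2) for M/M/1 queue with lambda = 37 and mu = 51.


P(N >= 2) = rho^2 = (37/51)^2 = 0.5263

0.5263


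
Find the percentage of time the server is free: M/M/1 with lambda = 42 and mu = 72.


Idle fraction = (1 - rho) * 100 = (1 - 42/72) * 100 = 41.7%

41.7%


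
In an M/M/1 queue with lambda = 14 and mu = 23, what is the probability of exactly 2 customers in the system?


rho = 14/23; P(n) = (1-rho)*rho^n = (1-14/23)*(14/23)^2 = 0.145

0.145


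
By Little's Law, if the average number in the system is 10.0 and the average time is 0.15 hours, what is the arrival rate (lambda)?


lambda = L / W = 10.0 / 0.15 = 66.67 per hour

66.67 per hour


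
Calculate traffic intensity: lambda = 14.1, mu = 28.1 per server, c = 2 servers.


rho = lambda / (c * mu) = 14.1 / (2 * 28.1) = 0.2509

0.2509


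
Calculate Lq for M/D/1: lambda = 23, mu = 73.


M/D/1: Lq = rho^2 / (2*(1-rho)) where rho = 23/73; Lq = 0.07

0.07


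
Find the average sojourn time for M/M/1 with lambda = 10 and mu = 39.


W = 1/(mu - lambda) = 1/(39 - 10) = 0.0345 hours

0.0345 hours


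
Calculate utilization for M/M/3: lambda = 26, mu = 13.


rho = lambda/(c*mu) = 26/(3*13) = 0.6667

0.6667


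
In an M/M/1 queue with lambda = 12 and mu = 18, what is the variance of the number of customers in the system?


rho = 12/18; Var(N) = rho/(1-rho)^2 = 6.0

6.0


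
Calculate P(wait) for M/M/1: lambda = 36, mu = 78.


P(wait) = rho = lambda/mu = 36/78 = 0.4615

0.4615


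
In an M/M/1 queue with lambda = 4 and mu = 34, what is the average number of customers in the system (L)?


rho = 4/34; L = rho/(1-rho) = 0.13

0.13


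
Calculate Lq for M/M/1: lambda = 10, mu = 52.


rho = 10/52; Lq = rho^2/(1-rho) = 0.05

0.05


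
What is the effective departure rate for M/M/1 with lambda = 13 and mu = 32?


For a stable queue (lambda < mu), throughput = lambda = 13 per hour

13 per hour


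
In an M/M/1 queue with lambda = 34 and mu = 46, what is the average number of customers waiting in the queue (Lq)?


rho = 34/46; Lq = rho^2/(1-rho) = 2.09

2.09
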